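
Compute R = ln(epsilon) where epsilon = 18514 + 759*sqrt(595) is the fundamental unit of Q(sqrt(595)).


epsilon = 18514 + 759*sqrt(595)
= 37028.0000
R = ln(37028.0000)
= 10.5194

10.5194


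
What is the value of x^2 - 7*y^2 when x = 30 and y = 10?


x^2 - d*y^2
= 30^2 - 7*10^2
= 900 - 700
= 200

200


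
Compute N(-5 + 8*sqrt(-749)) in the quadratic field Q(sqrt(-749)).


N(a + b*sqrt(d)) = a^2 - d*b^2
= (-5)^2 - (-749)*(8)^2
= 25 + 47936
= 47961

47961


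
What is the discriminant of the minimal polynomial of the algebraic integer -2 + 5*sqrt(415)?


The element -2 + 5*sqrt(415) has minimal polynomial:
x^2 + 4*x - 10371
Discriminant = (4)^2 - 4*(-10371)
= 16 + 41484
= 41500

41500


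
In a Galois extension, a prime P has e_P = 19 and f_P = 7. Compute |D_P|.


|D_P| = e * f
= 19 * 7
= 133

133


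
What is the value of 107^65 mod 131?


p = 131 is prime and the exponent is (p-1)/2 = 65, so by Euler's criterion 107^65 = (107/131) = +1 or -1 mod 131.
Compute by square-and-multiply:
  65 = 64 + 1 (binary 1000001)
  Repeated squaring mod 131: 107^1 = 107, 107^2 = 52, 107^4 = 84, 107^8 = 113, 107^16 = 62, 107^32 = 45, 107^64 = 60
  107^65 = 107^64 * 107^1 = 60 * 107 mod 131
    60 * 107 = 6420 = 1 mod 131
  107^65 = 1 mod 131
Result 1: 107 is a quadratic residue mod 131.
107^65 mod 131 = 1

1


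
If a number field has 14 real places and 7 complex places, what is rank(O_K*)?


By Dirichlet's unit theorem:
rank = r1 + r2 - 1
= 14 + 7 - 1
= 20

20


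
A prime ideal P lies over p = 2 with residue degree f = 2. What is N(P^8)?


N(P^a) = p^(a*f)
= 2^(8*2)
= 2^16
= 65536

65536


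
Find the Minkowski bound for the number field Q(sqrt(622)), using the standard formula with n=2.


d = 622, d mod 4 = 2, so disc(K) = 4d = 2488; |disc(K)| = 2488
Real quadratic field, so n = 2, s = r2 = 0, r1 = 2
M = (n!/n^n) * (4/pi)^s * sqrt(|disc(K)|) = (2!/2^2) * (4/pi)^0 * sqrt(2488)
= 0.5 * 1.000000 * 49.879856
= 24.9399

24.9399


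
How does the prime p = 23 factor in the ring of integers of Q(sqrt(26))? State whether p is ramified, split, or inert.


K = Q(sqrt(26)). Since d mod 4 = 2, disc(K) = 104.
Check p | disc: 104 mod 23 = 12.
p does not divide disc. Compute Legendre symbol (d/p):
3^((23-1)/2) mod 23 = 1
(d/p) = 1, so p splits: (p) = P*P' with e=1, f=1, g=2.
Therefore p is split.

split


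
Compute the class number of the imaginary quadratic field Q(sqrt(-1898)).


K = Q(sqrt(-1898)). d mod 4 = 2, so D = disc(K) = 4d = -7592
h(K) equals the number of primitive reduced positive-definite forms (a, b, c) = a*x^2 + b*x*y + c*y^2 with b^2 - 4ac = D,
where reduced means |b| <= a <= c, with b >= 0 whenever |b| = a or a = c, and primitive means gcd(a, b, c) = 1.
Reduced forces 3a^2 <= |D| = 7592, so 1 <= a <= 50; b must have the parity of D, and c = (b^2 - D)/(4a) must be an integer >= a.
Enumerate a = 1..50, b in [-a, a]:
  a=1: (1, 0, 1898)  [1]
  a=2: (2, 0, 949)  [1]
  a=3: (3, -2, 633), (3, 2, 633)  [2]
  a=4..5: none
  a=6: (6, -4, 317), (6, 4, 317)  [2]
  a=7..8: none
  a=9: (9, -2, 211), (9, 2, 211)  [2]
  a=10: none
  a=11: (11, -8, 174), (11, 8, 174)  [2]
  a=12: none
  a=13: (13, 0, 146)  [1]
  a=14..17: none
  a=18: (18, -16, 109), (18, 16, 109)  [2]
  a=19..21: none
  a=22: (22, -8, 87), (22, 8, 87)  [2]
  a=23..25: none
  a=26: (26, 0, 73)  [1]
  a=27: (27, -20, 74), (27, 20, 74)  [2]
  a=28: none
  a=29: (29, -8, 66), (29, 8, 66)  [2]
  a=30..32: none
  a=33: (33, -14, 59), (33, -8, 58), (33, 8, 58), (33, 14, 59)  [4]
  a=34..36: none
  a=37: (37, -20, 54), (37, 20, 54)  [2]
  a=38: none
  a=39: (39, -26, 53), (39, 26, 53)  [2]
  a=40..50: none
Total reduced forms: 1 + 1 + 2 + 2 + 2 + 2 + 1 + 2 + 2 + 1 + 2 + 2 + 4 + 2 + 2 = 28
h = 28

28


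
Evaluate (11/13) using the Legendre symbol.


p = 13 is prime, so compute (11/13) with the reciprocity algorithm (Jacobi-symbol steps: pull out 2s via (2/n), flip via reciprocity, reduce):
  reciprocity: (11/13) -> +(13/11)
  reduce: (2/11)
  pull out 2: (2/11) = -1  (since 11 mod 8 = 3)
  (1/11) = 1
Product of signs = -1
(11/13) = -1

-1


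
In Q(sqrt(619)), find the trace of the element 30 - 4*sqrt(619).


Tr(a + b*sqrt(d)) = (a + b*sqrt(d)) + (a - b*sqrt(d)) = 2a
= 2 * (30)
= 60

60


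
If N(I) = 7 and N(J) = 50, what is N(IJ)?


N(IJ) = N(I) * N(J)
= 7 * 50
= 350

350


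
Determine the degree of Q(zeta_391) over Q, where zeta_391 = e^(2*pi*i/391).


The degree equals Euler's totient phi(391).
391 = 17 * 23
phi(391) = 352

352


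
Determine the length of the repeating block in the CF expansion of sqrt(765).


Run the CF algorithm for sqrt(765).
a_0 = floor(sqrt(765)) = 27; set m_0=0, q_0=1.
Recurrence: m' = q*a - m,  q' = (d - m'^2)/q,  a' = floor((a_0 + m')/q').
  step 1: m=27, q=36, a=1
  step 2: m=9, q=19, a=1
  step 3: m=10, q=35, a=1
  step 4: m=25, q=4, a=13
  step 5: m=27, q=9, a=6
  step 6: m=27, q=4, a=13
  step 7: m=25, q=35, a=1
  step 8: m=10, q=19, a=1
  step 9: m=9, q=36, a=1
  step 10: m=27, q=1, a=54
a_10 = 2*a_0 = 54, so the period closes here.
sqrt(765) = [27; 1, 1, 1, 13, 6, 13, 1, 1, 1, 54]
Period length = 10

10


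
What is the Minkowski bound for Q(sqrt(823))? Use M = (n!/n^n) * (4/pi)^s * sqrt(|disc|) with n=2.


d = 823, d mod 4 = 3, so disc(K) = 4d = 3292; |disc(K)| = 3292
Real quadratic field, so n = 2, s = r2 = 0, r1 = 2
M = (n!/n^n) * (4/pi)^s * sqrt(|disc(K)|) = (2!/2^2) * (4/pi)^0 * sqrt(3292)
= 0.5 * 1.000000 * 57.375953
= 28.6880

28.6880


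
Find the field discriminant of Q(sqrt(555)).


For K = Q(sqrt(d)) with d squarefree: disc(K) = d if d = 1 mod 4, and disc(K) = 4d if d = 2 or 3 mod 4.
Here d = 555, and d mod 4 = 3.
d = 3 mod 4, not 1 (O_K = Z[sqrt(d)]), so disc(K) = 4d = 4 * (555) = 2220

2220


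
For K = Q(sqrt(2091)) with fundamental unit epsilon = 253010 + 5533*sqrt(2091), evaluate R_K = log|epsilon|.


epsilon = 253010 + 5533*sqrt(2091)
= 506020.0000
R = ln(506020.0000)
= 13.1343

13.1343


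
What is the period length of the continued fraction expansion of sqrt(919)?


Run the CF algorithm for sqrt(919).
a_0 = floor(sqrt(919)) = 30; set m_0=0, q_0=1.
Recurrence: m' = q*a - m,  q' = (d - m'^2)/q,  a' = floor((a_0 + m')/q').
  step 1: m=30, q=19, a=3
  step 2: m=27, q=10, a=5
  step 3: m=23, q=39, a=1
  step 4: m=16, q=17, a=2
  step 5: m=18, q=35, a=1
  step 6: m=17, q=18, a=2
  step 7: m=19, q=31, a=1
  step 8: m=12, q=25, a=1
  step 9: m=13, q=30, a=1
  step 10: m=17, q=21, a=2
  step 11: m=25, q=14, a=3
  step 12: m=17, q=45, a=1
  step 13: m=28, q=3, a=19
  step 14: m=29, q=26, a=2
  step 15: m=23, q=15, a=3
  step 16: m=22, q=29, a=1
  step 17: m=7, q=30, a=1
  step 18: m=23, q=13, a=4
  step 19: m=29, q=6, a=9
  step 20: m=25, q=49, a=1
  step 21: m=24, q=7, a=7
  step 22: m=25, q=42, a=1
  step 23: m=17, q=15, a=3
  step 24: m=28, q=9, a=6
  step 25: m=26, q=27, a=2
  step 26: m=28, q=5, a=11
  step 27: m=27, q=38, a=1
  step 28: m=11, q=21, a=1
  step 29: m=10, q=39, a=1
  step 30: m=29, q=2, a=29
  step 31: m=29, q=39, a=1
  step 32: m=10, q=21, a=1
  step 33: m=11, q=38, a=1
  step 34: m=27, q=5, a=11
  step 35: m=28, q=27, a=2
  step 36: m=26, q=9, a=6
  step 37: m=28, q=15, a=3
  step 38: m=17, q=42, a=1
  step 39: m=25, q=7, a=7
  step 40: m=24, q=49, a=1
  step 41: m=25, q=6, a=9
  step 42: m=29, q=13, a=4
  step 43: m=23, q=30, a=1
  step 44: m=7, q=29, a=1
  step 45: m=22, q=15, a=3
  step 46: m=23, q=26, a=2
  step 47: m=29, q=3, a=19
  step 48: m=28, q=45, a=1
  step 49: m=17, q=14, a=3
  step 50: m=25, q=21, a=2
  step 51: m=17, q=30, a=1
  step 52: m=13, q=25, a=1
  step 53: m=12, q=31, a=1
  step 54: m=19, q=18, a=2
  step 55: m=17, q=35, a=1
  step 56: m=18, q=17, a=2
  step 57: m=16, q=39, a=1
  step 58: m=23, q=10, a=5
  step 59: m=27, q=19, a=3
  step 60: m=30, q=1, a=60
a_60 = 2*a_0 = 60, so the period closes here.
sqrt(919) = [30; 3, 5, 1, 2, 1, 2, 1, 1, 1, 2, 3, 1, 19, 2, 3, 1, 1, 4, 9, 1, 7, 1, 3, 6, 2, 11, 1, 1, 1, 29, 1, 1, 1, 11, 2, 6, 3, 1, 7, 1, 9, 4, 1, 1, 3, 2, 19, 1, 3, 2, 1, 1, 1, 2, 1, 2, 1, 5, 3, 60]
Period length = 60

60


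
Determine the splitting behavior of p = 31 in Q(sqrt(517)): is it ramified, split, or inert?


K = Q(sqrt(517)). Since d mod 4 = 1, disc(K) = 517.
Check p | disc: 517 mod 31 = 21.
p does not divide disc. Compute Legendre symbol (d/p):
21^((31-1)/2) mod 31 = -1
(d/p) = -1, so p is inert: (p) stays prime with e=1, f=2, g=1.
Therefore p is inert.

inert


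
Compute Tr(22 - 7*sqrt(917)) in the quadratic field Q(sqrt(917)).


Tr(a + b*sqrt(d)) = (a + b*sqrt(d)) + (a - b*sqrt(d)) = 2a
= 2 * (22)
= 44

44


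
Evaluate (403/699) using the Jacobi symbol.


Compute (403/699) via quadratic reciprocity:
  reciprocity: (403/699) -> -(699/403)
  reduce: (296/403)
  pull out 2: (2/403) = -1  (since 403 mod 8 = 3)
  pull out 2: (2/403) = -1  (since 403 mod 8 = 3)
  pull out 2: (2/403) = -1  (since 403 mod 8 = 3)
  reciprocity: (37/403) -> +(403/37)
  reduce: (33/37)
  reciprocity: (33/37) -> +(37/33)
  reduce: (4/33)
  pull out 2: (2/33) = +1  (since 33 mod 8 = 1)
  pull out 2: (2/33) = +1  (since 33 mod 8 = 1)
  (1/33) = 1
Product of signs = 1

1


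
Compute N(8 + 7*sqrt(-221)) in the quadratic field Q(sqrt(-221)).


N(a + b*sqrt(d)) = a^2 - d*b^2
= (8)^2 - (-221)*(7)^2
= 64 + 10829
= 10893

10893


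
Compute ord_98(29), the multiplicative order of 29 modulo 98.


We want ord_98(29), the smallest k >= 1 with 29^k = 1 mod 98.
n = 98 = 2 * 7^2, phi(98) = 42; the order divides phi(n).
Divisors of 42: 1, 2, 3, 6, 7, 14, 21, 42
Repeated squaring mod 98: 29^1 = 29, 29^2 = 57, 29^4 = 15, 29^8 = 29, 29^16 = 57, 29^32 = 15
Test divisors in increasing order:
  k=1: 29^1 = 29 mod 98
  k=2: 29^2 = 57 mod 98
  k=3: 29^3 = 57 * 29 = 85 mod 98
  k=6: 29^6 = 15 * 57 = 71 mod 98
  k=7: 29^7 = 15 * 57 * 29 = 1 mod 98  <- first divisor giving 1
Order = 7

7


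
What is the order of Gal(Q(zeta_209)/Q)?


|Gal(Q(zeta_209)/Q)| = phi(209)
= 180

180


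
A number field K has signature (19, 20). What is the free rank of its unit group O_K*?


By Dirichlet's unit theorem:
rank = r1 + r2 - 1
= 19 + 20 - 1
= 38

38


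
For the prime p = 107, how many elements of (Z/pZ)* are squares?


For prime p, the number of non-zero quadratic residues is (p-1)/2.
= (107-1)/2
= 53

53


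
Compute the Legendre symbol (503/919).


p = 919 is prime, so compute (503/919) with the reciprocity algorithm (Jacobi-symbol steps: pull out 2s via (2/n), flip via reciprocity, reduce):
  reciprocity: (503/919) -> -(919/503)
  reduce: (416/503)
  pull out 2: (2/503) = +1  (since 503 mod 8 = 7)
  pull out 2: (2/503) = +1  (since 503 mod 8 = 7)
  pull out 2: (2/503) = +1  (since 503 mod 8 = 7)
  pull out 2: (2/503) = +1  (since 503 mod 8 = 7)
  pull out 2: (2/503) = +1  (since 503 mod 8 = 7)
  reciprocity: (13/503) -> +(503/13)
  reduce: (9/13)
  reciprocity: (9/13) -> +(13/9)
  reduce: (4/9)
  pull out 2: (2/9) = +1  (since 9 mod 8 = 1)
  pull out 2: (2/9) = +1  (since 9 mod 8 = 1)
  (1/9) = 1
Product of signs = -1
(503/919) = -1

-1


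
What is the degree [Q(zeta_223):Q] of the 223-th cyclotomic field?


The degree equals Euler's totient phi(223).
223 = 223
phi(223) = 222

222


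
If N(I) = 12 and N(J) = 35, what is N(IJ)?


N(IJ) = N(I) * N(J)
= 12 * 35
= 420

420


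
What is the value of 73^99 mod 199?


p = 199 is prime and the exponent is (p-1)/2 = 99, so by Euler's criterion 73^99 = (73/199) = +1 or -1 mod 199.
Compute by square-and-multiply:
  99 = 64 + 32 + 2 + 1 (binary 1100011)
  Repeated squaring mod 199: 73^1 = 73, 73^2 = 155, 73^4 = 145, 73^8 = 130, 73^16 = 184, 73^32 = 26, 73^64 = 79
  73^99 = 73^64 * 73^32 * 73^2 * 73^1 = 79 * 26 * 155 * 73 mod 199
    79 * 26 = 2054 = 64 mod 199
    64 * 155 = 9920 = 169 mod 199
    169 * 73 = 12337 = 198 mod 199
  73^99 = 198 mod 199
Result 198 = p - 1 = -1 mod 199: 73 is a quadratic non-residue mod 199. As a residue in [0, p-1] the value is 198.
73^99 mod 199 = 198

198


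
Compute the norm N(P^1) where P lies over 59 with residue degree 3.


N(P^a) = p^(a*f)
= 59^(1*3)
= 59^3
= 205379

205379


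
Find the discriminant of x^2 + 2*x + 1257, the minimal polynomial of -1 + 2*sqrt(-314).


The element -1 + 2*sqrt(-314) has minimal polynomial:
x^2 + 2*x + 1257
Discriminant = (2)^2 - 4*(1257)
= 4 - 5028
= -5024

-5024


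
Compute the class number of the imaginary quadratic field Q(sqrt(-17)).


K = Q(sqrt(-17)). d mod 4 = 3, so D = disc(K) = 4d = -68
h(K) equals the number of primitive reduced positive-definite forms (a, b, c) = a*x^2 + b*x*y + c*y^2 with b^2 - 4ac = D,
where reduced means |b| <= a <= c, with b >= 0 whenever |b| = a or a = c, and primitive means gcd(a, b, c) = 1.
Reduced forces 3a^2 <= |D| = 68, so 1 <= a <= 4; b must have the parity of D, and c = (b^2 - D)/(4a) must be an integer >= a.
Enumerate a = 1..4, b in [-a, a]:
  a=1: (1, 0, 17)  [1]
  a=2: (2, 2, 9)  [1]
  a=3: (3, -2, 6), (3, 2, 6)  [2]
  a=4: none
Total reduced forms: 1 + 1 + 2 = 4
h = 4

4


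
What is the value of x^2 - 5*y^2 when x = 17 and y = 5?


x^2 - d*y^2
= 17^2 - 5*5^2
= 289 - 125
= 164

164


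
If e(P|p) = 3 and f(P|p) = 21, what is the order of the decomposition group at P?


|D_P| = e * f
= 3 * 21
= 63

63


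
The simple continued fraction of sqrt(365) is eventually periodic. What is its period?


Run the CF algorithm for sqrt(365).
a_0 = floor(sqrt(365)) = 19; set m_0=0, q_0=1.
Recurrence: m' = q*a - m,  q' = (d - m'^2)/q,  a' = floor((a_0 + m')/q').
  step 1: m=19, q=4, a=9
  step 2: m=17, q=19, a=1
  step 3: m=2, q=19, a=1
  step 4: m=17, q=4, a=9
  step 5: m=19, q=1, a=38
a_5 = 2*a_0 = 38, so the period closes here.
sqrt(365) = [19; 9, 1, 1, 9, 38]
Period length = 5

5


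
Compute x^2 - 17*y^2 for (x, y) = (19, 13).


x^2 - d*y^2
= 19^2 - 17*13^2
= 361 - 2873
= -2512

-2512


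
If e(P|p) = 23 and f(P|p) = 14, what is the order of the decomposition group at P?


|D_P| = e * f
= 23 * 14
= 322

322


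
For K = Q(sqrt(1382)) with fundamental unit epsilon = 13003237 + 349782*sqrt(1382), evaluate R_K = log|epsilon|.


epsilon = 13003237 + 349782*sqrt(1382)
= 2.6006e+07
R = ln(2.6006e+07)
= 17.0739

17.0739


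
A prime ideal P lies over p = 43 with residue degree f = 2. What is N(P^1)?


N(P^a) = p^(a*f)
= 43^(1*2)
= 43^2
= 1849

1849


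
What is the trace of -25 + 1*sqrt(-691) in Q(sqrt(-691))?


Tr(a + b*sqrt(d)) = (a + b*sqrt(d)) + (a - b*sqrt(d)) = 2a
= 2 * (-25)
= -50

-50


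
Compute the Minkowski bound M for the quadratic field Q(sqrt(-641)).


d = -641, d mod 4 = 3, so disc(K) = 4d = -2564; |disc(K)| = 2564
Imaginary quadratic field, so n = 2, s = r2 = 1, r1 = 0
M = (n!/n^n) * (4/pi)^s * sqrt(|disc(K)|) = (2!/2^2) * (4/pi)^1 * sqrt(2564)
= 0.5 * 1.273240 * 50.635956
= 32.2359

32.2359


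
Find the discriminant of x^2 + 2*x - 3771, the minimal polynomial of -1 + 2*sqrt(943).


The element -1 + 2*sqrt(943) has minimal polynomial:
x^2 + 2*x - 3771
Discriminant = (2)^2 - 4*(-3771)
= 4 + 15084
= 15088

15088


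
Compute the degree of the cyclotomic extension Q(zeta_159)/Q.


The degree equals Euler's totient phi(159).
159 = 3 * 53
phi(159) = 104

104


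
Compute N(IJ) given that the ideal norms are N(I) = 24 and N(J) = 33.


N(IJ) = N(I) * N(J)
= 24 * 33
= 792

792


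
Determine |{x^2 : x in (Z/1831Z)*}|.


For prime p, the number of non-zero quadratic residues is (p-1)/2.
= (1831-1)/2
= 915

915


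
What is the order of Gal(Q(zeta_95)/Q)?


|Gal(Q(zeta_95)/Q)| = phi(95)
= 72

72


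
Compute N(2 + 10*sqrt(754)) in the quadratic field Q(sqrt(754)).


N(a + b*sqrt(d)) = a^2 - d*b^2
= (2)^2 - (754)*(10)^2
= 4 - 75400
= -75396

-75396


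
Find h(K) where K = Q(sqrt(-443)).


K = Q(sqrt(-443)). d mod 4 = 1, so D = disc(K) = d = -443
h(K) equals the number of primitive reduced positive-definite forms (a, b, c) = a*x^2 + b*x*y + c*y^2 with b^2 - 4ac = D,
where reduced means |b| <= a <= c, with b >= 0 whenever |b| = a or a = c, and primitive means gcd(a, b, c) = 1.
Reduced forces 3a^2 <= |D| = 443, so 1 <= a <= 12; b must have the parity of D, and c = (b^2 - D)/(4a) must be an integer >= a.
Enumerate a = 1..12, b in [-a, a]:
  a=1: (1, 1, 111)  [1]
  a=2: none
  a=3: (3, -1, 37), (3, 1, 37)  [2]
  a=4..8: none
  a=9: (9, -5, 13), (9, 5, 13)  [2]
  a=10..12: none
Total reduced forms: 1 + 2 + 2 = 5
h = 5

5


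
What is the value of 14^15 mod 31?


p = 31 is prime and the exponent is (p-1)/2 = 15, so by Euler's criterion 14^15 = (14/31) = +1 or -1 mod 31.
Compute by square-and-multiply:
  15 = 8 + 4 + 2 + 1 (binary 1111)
  Repeated squaring mod 31: 14^1 = 14, 14^2 = 10, 14^4 = 7, 14^8 = 18
  14^15 = 14^8 * 14^4 * 14^2 * 14^1 = 18 * 7 * 10 * 14 mod 31
    18 * 7 = 126 = 2 mod 31
    2 * 10 = 20 = 20 mod 31
    20 * 14 = 280 = 1 mod 31
  14^15 = 1 mod 31
Result 1: 14 is a quadratic residue mod 31.
14^15 mod 31 = 1

1


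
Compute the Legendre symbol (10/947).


p = 947 is prime, so compute (10/947) with the reciprocity algorithm (Jacobi-symbol steps: pull out 2s via (2/n), flip via reciprocity, reduce):
  pull out 2: (2/947) = -1  (since 947 mod 8 = 3)
  reciprocity: (5/947) -> +(947/5)
  reduce: (2/5)
  pull out 2: (2/5) = -1  (since 5 mod 8 = 5)
  (1/5) = 1
Product of signs = 1
(10/947) = 1

1


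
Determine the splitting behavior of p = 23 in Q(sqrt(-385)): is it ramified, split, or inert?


K = Q(sqrt(-385)). Since d mod 4 = 3, disc(K) = -1540.
Check p | disc: -1540 mod 23 = 1.
p does not divide disc. Compute Legendre symbol (d/p):
6^((23-1)/2) mod 23 = 1
(d/p) = 1, so p splits: (p) = P*P' with e=1, f=1, g=2.
Therefore p is split.

split


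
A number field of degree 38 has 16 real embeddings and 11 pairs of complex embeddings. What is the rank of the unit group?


By Dirichlet's unit theorem:
rank = r1 + r2 - 1
= 16 + 11 - 1
= 26

26


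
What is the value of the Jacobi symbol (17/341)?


Compute (17/341) via quadratic reciprocity:
  reciprocity: (17/341) -> +(341/17)
  reduce: (1/17)
  (1/17) = 1
Product of signs = 1

1


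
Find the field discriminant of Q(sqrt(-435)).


For K = Q(sqrt(d)) with d squarefree: disc(K) = d if d = 1 mod 4, and disc(K) = 4d if d = 2 or 3 mod 4.
Here d = -435, and d mod 4 = 1.
d = 1 mod 4 (O_K = Z[(1+sqrt(d))/2]), so disc(K) = d = -435

-435


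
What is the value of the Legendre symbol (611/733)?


p = 733 is prime, so compute (611/733) with the reciprocity algorithm (Jacobi-symbol steps: pull out 2s via (2/n), flip via reciprocity, reduce):
  reciprocity: (611/733) -> +(733/611)
  reduce: (122/611)
  pull out 2: (2/611) = -1  (since 611 mod 8 = 3)
  reciprocity: (61/611) -> +(611/61)
  reduce: (1/61)
  (1/61) = 1
Product of signs = -1
(611/733) = -1

-1


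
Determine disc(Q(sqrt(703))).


For K = Q(sqrt(d)) with d squarefree: disc(K) = d if d = 1 mod 4, and disc(K) = 4d if d = 2 or 3 mod 4.
Here d = 703, and d mod 4 = 3.
d = 3 mod 4, not 1 (O_K = Z[sqrt(d)]), so disc(K) = 4d = 4 * (703) = 2812

2812


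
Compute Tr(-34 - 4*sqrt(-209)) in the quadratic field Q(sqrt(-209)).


Tr(a + b*sqrt(d)) = (a + b*sqrt(d)) + (a - b*sqrt(d)) = 2a
= 2 * (-34)
= -68

-68


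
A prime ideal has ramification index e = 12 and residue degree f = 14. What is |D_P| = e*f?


|D_P| = e * f
= 12 * 14
= 168

168


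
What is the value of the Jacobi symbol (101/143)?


Compute (101/143) via quadratic reciprocity:
  reciprocity: (101/143) -> +(143/101)
  reduce: (42/101)
  pull out 2: (2/101) = -1  (since 101 mod 8 = 5)
  reciprocity: (21/101) -> +(101/21)
  reduce: (17/21)
  reciprocity: (17/21) -> +(21/17)
  reduce: (4/17)
  pull out 2: (2/17) = +1  (since 17 mod 8 = 1)
  pull out 2: (2/17) = +1  (since 17 mod 8 = 1)
  (1/17) = 1
Product of signs = -1

-1


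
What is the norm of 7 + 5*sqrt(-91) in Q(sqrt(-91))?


N(a + b*sqrt(d)) = a^2 - d*b^2
= (7)^2 - (-91)*(5)^2
= 49 + 2275
= 2324

2324


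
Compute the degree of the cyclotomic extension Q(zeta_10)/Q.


The degree equals Euler's totient phi(10).
10 = 2 * 5
phi(10) = 4

4


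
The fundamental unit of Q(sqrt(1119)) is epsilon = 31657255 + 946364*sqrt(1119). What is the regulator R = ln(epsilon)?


epsilon = 31657255 + 946364*sqrt(1119)
= 6.3315e+07
R = ln(6.3315e+07)
= 17.9636

17.9636


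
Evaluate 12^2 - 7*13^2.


x^2 - d*y^2
= 12^2 - 7*13^2
= 144 - 1183
= -1039

-1039


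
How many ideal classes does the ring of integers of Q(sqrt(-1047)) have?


K = Q(sqrt(-1047)). d mod 4 = 1, so D = disc(K) = d = -1047
h(K) equals the number of primitive reduced positive-definite forms (a, b, c) = a*x^2 + b*x*y + c*y^2 with b^2 - 4ac = D,
where reduced means |b| <= a <= c, with b >= 0 whenever |b| = a or a = c, and primitive means gcd(a, b, c) = 1.
Reduced forces 3a^2 <= |D| = 1047, so 1 <= a <= 18; b must have the parity of D, and c = (b^2 - D)/(4a) must be an integer >= a.
Enumerate a = 1..18, b in [-a, a]:
  a=1: (1, 1, 262)  [1]
  a=2: (2, -1, 131), (2, 1, 131)  [2]
  a=3: (3, 3, 88)  [1]
  a=4: (4, -3, 66), (4, 3, 66)  [2]
  a=5: none
  a=6: (6, -3, 44), (6, 3, 44)  [2]
  a=7: none
  a=8: (8, -3, 33), (8, 3, 33)  [2]
  a=9..10: none
  a=11: (11, -3, 24), (11, 3, 24)  [2]
  a=12: (12, -3, 22), (12, 3, 22)  [2]
  a=13..15: none
  a=16: (16, -13, 19), (16, 13, 19)  [2]
  a=17..18: none
Total reduced forms: 1 + 2 + 1 + 2 + 2 + 2 + 2 + 2 + 2 = 16
h = 16

16


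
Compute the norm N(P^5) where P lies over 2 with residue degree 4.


N(P^a) = p^(a*f)
= 2^(5*4)
= 2^20
= 1048576

1048576


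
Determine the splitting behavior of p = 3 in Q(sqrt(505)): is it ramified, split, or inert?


K = Q(sqrt(505)). Since d mod 4 = 1, disc(K) = 505.
Check p | disc: 505 mod 3 = 1.
p does not divide disc. Compute Legendre symbol (d/p):
1^((3-1)/2) mod 3 = 1
(d/p) = 1, so p splits: (p) = P*P' with e=1, f=1, g=2.
Therefore p is split.

split


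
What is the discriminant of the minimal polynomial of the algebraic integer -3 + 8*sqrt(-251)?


The element -3 + 8*sqrt(-251) has minimal polynomial:
x^2 + 6*x + 16073
Discriminant = (6)^2 - 4*(16073)
= 36 - 64292
= -64256

-64256


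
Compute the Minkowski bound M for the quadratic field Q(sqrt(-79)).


d = -79, d mod 4 = 1, so disc(K) = d = -79; |disc(K)| = 79
Imaginary quadratic field, so n = 2, s = r2 = 1, r1 = 0
M = (n!/n^n) * (4/pi)^s * sqrt(|disc(K)|) = (2!/2^2) * (4/pi)^1 * sqrt(79)
= 0.5 * 1.273240 * 8.888194
= 5.6584

5.6584


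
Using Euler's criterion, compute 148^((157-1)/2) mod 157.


p = 157 is prime and the exponent is (p-1)/2 = 78, so by Euler's criterion 148^78 = (148/157) = +1 or -1 mod 157.
Compute by square-and-multiply:
  78 = 64 + 8 + 4 + 2 (binary 1001110)
  Repeated squaring mod 157: 148^1 = 148, 148^2 = 81, 148^4 = 124, 148^8 = 147, 148^16 = 100, 148^32 = 109, 148^64 = 106
  148^78 = 148^64 * 148^8 * 148^4 * 148^2 = 106 * 147 * 124 * 81 mod 157
    106 * 147 = 15582 = 39 mod 157
    39 * 124 = 4836 = 126 mod 157
    126 * 81 = 10206 = 1 mod 157
  148^78 = 1 mod 157
Result 1: 148 is a quadratic residue mod 157.
148^78 mod 157 = 1

1


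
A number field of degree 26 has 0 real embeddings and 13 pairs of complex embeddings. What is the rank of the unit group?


By Dirichlet's unit theorem:
rank = r1 + r2 - 1
= 0 + 13 - 1
= 12

12


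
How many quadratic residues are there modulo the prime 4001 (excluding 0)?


For prime p, the number of non-zero quadratic residues is (p-1)/2.
= (4001-1)/2
= 2000

2000


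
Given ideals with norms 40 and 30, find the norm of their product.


N(IJ) = N(I) * N(J)
= 40 * 30
= 1200

1200


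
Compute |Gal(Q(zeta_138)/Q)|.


|Gal(Q(zeta_138)/Q)| = phi(138)
= 44

44


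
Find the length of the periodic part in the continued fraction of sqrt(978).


Run the CF algorithm for sqrt(978).
a_0 = floor(sqrt(978)) = 31; set m_0=0, q_0=1.
Recurrence: m' = q*a - m,  q' = (d - m'^2)/q,  a' = floor((a_0 + m')/q').
  step 1: m=31, q=17, a=3
  step 2: m=20, q=34, a=1
  step 3: m=14, q=23, a=1
  step 4: m=9, q=39, a=1
  step 5: m=30, q=2, a=30
  step 6: m=30, q=39, a=1
  step 7: m=9, q=23, a=1
  step 8: m=14, q=34, a=1
  step 9: m=20, q=17, a=3
  step 10: m=31, q=1, a=62
a_10 = 2*a_0 = 62, so the period closes here.
sqrt(978) = [31; 3, 1, 1, 1, 30, 1, 1, 1, 3, 62]
Period length = 10

10


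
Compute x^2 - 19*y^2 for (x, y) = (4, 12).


x^2 - d*y^2
= 4^2 - 19*12^2
= 16 - 2736
= -2720

-2720


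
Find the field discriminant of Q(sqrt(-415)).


For K = Q(sqrt(d)) with d squarefree: disc(K) = d if d = 1 mod 4, and disc(K) = 4d if d = 2 or 3 mod 4.
Here d = -415, and d mod 4 = 1.
d = 1 mod 4 (O_K = Z[(1+sqrt(d))/2]), so disc(K) = d = -415

-415


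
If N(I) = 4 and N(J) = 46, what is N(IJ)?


N(IJ) = N(I) * N(J)
= 4 * 46
= 184

184


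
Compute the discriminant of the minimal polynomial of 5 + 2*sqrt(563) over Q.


The element 5 + 2*sqrt(563) has minimal polynomial:
x^2 - 10*x - 2227
Discriminant = (-10)^2 - 4*(-2227)
= 100 + 8908
= 9008

9008


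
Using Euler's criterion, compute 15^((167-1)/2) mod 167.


p = 167 is prime and the exponent is (p-1)/2 = 83, so by Euler's criterion 15^83 = (15/167) = +1 or -1 mod 167.
Compute by square-and-multiply:
  83 = 64 + 16 + 2 + 1 (binary 1010011)
  Repeated squaring mod 167: 15^1 = 15, 15^2 = 58, 15^4 = 24, 15^8 = 75, 15^16 = 114, 15^32 = 137, 15^64 = 65
  15^83 = 15^64 * 15^16 * 15^2 * 15^1 = 65 * 114 * 58 * 15 mod 167
    65 * 114 = 7410 = 62 mod 167
    62 * 58 = 3596 = 89 mod 167
    89 * 15 = 1335 = 166 mod 167
  15^83 = 166 mod 167
Result 166 = p - 1 = -1 mod 167: 15 is a quadratic non-residue mod 167. As a residue in [0, p-1] the value is 166.
15^83 mod 167 = 166

166


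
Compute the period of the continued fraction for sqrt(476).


Run the CF algorithm for sqrt(476).
a_0 = floor(sqrt(476)) = 21; set m_0=0, q_0=1.
Recurrence: m' = q*a - m,  q' = (d - m'^2)/q,  a' = floor((a_0 + m')/q').
  step 1: m=21, q=35, a=1
  step 2: m=14, q=8, a=4
  step 3: m=18, q=19, a=2
  step 4: m=20, q=4, a=10
  step 5: m=20, q=19, a=2
  step 6: m=18, q=8, a=4
  step 7: m=14, q=35, a=1
  step 8: m=21, q=1, a=42
a_8 = 2*a_0 = 42, so the period closes here.
sqrt(476) = [21; 1, 4, 2, 10, 2, 4, 1, 42]
Period length = 8

8


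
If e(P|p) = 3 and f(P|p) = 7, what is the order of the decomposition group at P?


|D_P| = e * f
= 3 * 7
= 21

21


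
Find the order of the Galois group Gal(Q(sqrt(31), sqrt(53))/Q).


The 2 square roots of distinct primes are multiplicatively independent over Q,
so [K:Q] = 2^2 and Gal(K/Q) is isomorphic to (Z/2Z)^2.
|Gal| = 2^2 = 4

4


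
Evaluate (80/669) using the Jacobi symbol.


Compute (80/669) via quadratic reciprocity:
  pull out 2: (2/669) = -1  (since 669 mod 8 = 5)
  pull out 2: (2/669) = -1  (since 669 mod 8 = 5)
  pull out 2: (2/669) = -1  (since 669 mod 8 = 5)
  pull out 2: (2/669) = -1  (since 669 mod 8 = 5)
  reciprocity: (5/669) -> +(669/5)
  reduce: (4/5)
  pull out 2: (2/5) = -1  (since 5 mod 8 = 5)
  pull out 2: (2/5) = -1  (since 5 mod 8 = 5)
  (1/5) = 1
Product of signs = 1

1


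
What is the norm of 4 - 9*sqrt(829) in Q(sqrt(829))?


N(a + b*sqrt(d)) = a^2 - d*b^2
= (4)^2 - (829)*(-9)^2
= 16 - 67149
= -67133

-67133


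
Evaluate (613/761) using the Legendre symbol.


p = 761 is prime, so compute (613/761) with the reciprocity algorithm (Jacobi-symbol steps: pull out 2s via (2/n), flip via reciprocity, reduce):
  reciprocity: (613/761) -> +(761/613)
  reduce: (148/613)
  pull out 2: (2/613) = -1  (since 613 mod 8 = 5)
  pull out 2: (2/613) = -1  (since 613 mod 8 = 5)
  reciprocity: (37/613) -> +(613/37)
  reduce: (21/37)
  reciprocity: (21/37) -> +(37/21)
  reduce: (16/21)
  pull out 2: (2/21) = -1  (since 21 mod 8 = 5)
  pull out 2: (2/21) = -1  (since 21 mod 8 = 5)
  pull out 2: (2/21) = -1  (since 21 mod 8 = 5)
  pull out 2: (2/21) = -1  (since 21 mod 8 = 5)
  (1/21) = 1
Product of signs = 1
(613/761) = 1

1


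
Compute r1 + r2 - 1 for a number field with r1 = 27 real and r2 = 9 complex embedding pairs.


By Dirichlet's unit theorem:
rank = r1 + r2 - 1
= 27 + 9 - 1
= 35

35


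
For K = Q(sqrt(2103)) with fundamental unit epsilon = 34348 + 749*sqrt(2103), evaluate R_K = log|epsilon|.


epsilon = 34348 + 749*sqrt(2103)
= 68696.0000
R = ln(68696.0000)
= 11.1374

11.1374


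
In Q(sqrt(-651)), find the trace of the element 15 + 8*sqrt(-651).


Tr(a + b*sqrt(d)) = (a + b*sqrt(d)) + (a - b*sqrt(d)) = 2a
= 2 * (15)
= 30

30


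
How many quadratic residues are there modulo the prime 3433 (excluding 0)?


For prime p, the number of non-zero quadratic residues is (p-1)/2.
= (3433-1)/2
= 1716

1716


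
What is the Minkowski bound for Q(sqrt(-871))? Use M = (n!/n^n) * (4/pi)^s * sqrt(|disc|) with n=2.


d = -871, d mod 4 = 1, so disc(K) = d = -871; |disc(K)| = 871
Imaginary quadratic field, so n = 2, s = r2 = 1, r1 = 0
M = (n!/n^n) * (4/pi)^s * sqrt(|disc(K)|) = (2!/2^2) * (4/pi)^1 * sqrt(871)
= 0.5 * 1.273240 * 29.512709
= 18.7884

18.7884


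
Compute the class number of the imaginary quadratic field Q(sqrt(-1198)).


K = Q(sqrt(-1198)). d mod 4 = 2, so D = disc(K) = 4d = -4792
h(K) equals the number of primitive reduced positive-definite forms (a, b, c) = a*x^2 + b*x*y + c*y^2 with b^2 - 4ac = D,
where reduced means |b| <= a <= c, with b >= 0 whenever |b| = a or a = c, and primitive means gcd(a, b, c) = 1.
Reduced forces 3a^2 <= |D| = 4792, so 1 <= a <= 39; b must have the parity of D, and c = (b^2 - D)/(4a) must be an integer >= a.
Enumerate a = 1..39, b in [-a, a]:
  a=1: (1, 0, 1198)  [1]
  a=2: (2, 0, 599)  [1]
  a=3..10: none
  a=11: (11, -2, 109), (11, 2, 109)  [2]
  a=12..16: none
  a=17: (17, -6, 71), (17, 6, 71)  [2]
  a=18..21: none
  a=22: (22, -20, 59), (22, 20, 59)  [2]
  a=23..28: none
  a=29: (29, -14, 43), (29, 14, 43)  [2]
  a=30..33: none
  a=34: (34, -28, 41), (34, 28, 41)  [2]
  a=35..39: none
Total reduced forms: 1 + 1 + 2 + 2 + 2 + 2 + 2 = 12
h = 12

12


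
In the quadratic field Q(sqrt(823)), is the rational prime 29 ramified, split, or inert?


K = Q(sqrt(823)). Since d mod 4 = 3, disc(K) = 3292.
Check p | disc: 3292 mod 29 = 15.
p does not divide disc. Compute Legendre symbol (d/p):
11^((29-1)/2) mod 29 = -1
(d/p) = -1, so p is inert: (p) stays prime with e=1, f=2, g=1.
Therefore p is inert.

inert


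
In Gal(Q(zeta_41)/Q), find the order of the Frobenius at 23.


The Frobenius at p in Gal(Q(zeta_n)/Q) = (Z/nZ)* is the class of p, so its order is ord_41(23), the smallest k >= 1 with 23^k = 1 mod 41.
n = 41 = 41, phi(41) = 40; the order divides phi(n).
Divisors of 40: 1, 2, 4, 5, 8, 10, 20, 40
Repeated squaring mod 41: 23^1 = 23, 23^2 = 37, 23^4 = 16, 23^8 = 10, 23^16 = 18, 23^32 = 37
Test divisors in increasing order:
  k=1: 23^1 = 23 mod 41
  k=2: 23^2 = 37 mod 41
  k=4: 23^4 = 16 mod 41
  k=5: 23^5 = 16 * 23 = 40 mod 41
  k=8: 23^8 = 10 mod 41
  k=10: 23^10 = 10 * 37 = 1 mod 41  <- first divisor giving 1
Order = 10

10


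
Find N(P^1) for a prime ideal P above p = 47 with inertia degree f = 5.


N(P^a) = p^(a*f)
= 47^(1*5)
= 47^5
= 229345007

229345007


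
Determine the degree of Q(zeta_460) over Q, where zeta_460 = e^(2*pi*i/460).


The degree equals Euler's totient phi(460).
460 = 2^2 * 5 * 23
phi(460) = 176

176


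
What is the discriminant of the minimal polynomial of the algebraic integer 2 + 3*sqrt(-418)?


The element 2 + 3*sqrt(-418) has minimal polynomial:
x^2 - 4*x + 3766
Discriminant = (-4)^2 - 4*(3766)
= 16 - 15064
= -15048

-15048


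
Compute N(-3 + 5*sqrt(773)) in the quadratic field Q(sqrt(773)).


N(a + b*sqrt(d)) = a^2 - d*b^2
= (-3)^2 - (773)*(5)^2
= 9 - 19325
= -19316

-19316


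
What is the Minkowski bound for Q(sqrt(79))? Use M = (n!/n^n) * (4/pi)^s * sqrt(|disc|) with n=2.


d = 79, d mod 4 = 3, so disc(K) = 4d = 316; |disc(K)| = 316
Real quadratic field, so n = 2, s = r2 = 0, r1 = 2
M = (n!/n^n) * (4/pi)^s * sqrt(|disc(K)|) = (2!/2^2) * (4/pi)^0 * sqrt(316)
= 0.5 * 1.000000 * 17.776389
= 8.8882

8.8882


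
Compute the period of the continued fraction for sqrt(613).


Run the CF algorithm for sqrt(613).
a_0 = floor(sqrt(613)) = 24; set m_0=0, q_0=1.
Recurrence: m' = q*a - m,  q' = (d - m'^2)/q,  a' = floor((a_0 + m')/q').
  step 1: m=24, q=37, a=1
  step 2: m=13, q=12, a=3
  step 3: m=23, q=7, a=6
  step 4: m=19, q=36, a=1
  step 5: m=17, q=9, a=4
  step 6: m=19, q=28, a=1
  step 7: m=9, q=19, a=1
  step 8: m=10, q=27, a=1
  step 9: m=17, q=12, a=3
  step 10: m=19, q=21, a=2
  step 11: m=23, q=4, a=11
  step 12: m=21, q=43, a=1
  step 13: m=22, q=3, a=15
  step 14: m=23, q=28, a=1
  step 15: m=5, q=21, a=1
  step 16: m=16, q=17, a=2
  step 17: m=18, q=17, a=2
  step 18: m=16, q=21, a=1
  step 19: m=5, q=28, a=1
  step 20: m=23, q=3, a=15
  step 21: m=22, q=43, a=1
  step 22: m=21, q=4, a=11
  step 23: m=23, q=21, a=2
  step 24: m=19, q=12, a=3
  step 25: m=17, q=27, a=1
  step 26: m=10, q=19, a=1
  step 27: m=9, q=28, a=1
  step 28: m=19, q=9, a=4
  step 29: m=17, q=36, a=1
  step 30: m=19, q=7, a=6
  step 31: m=23, q=12, a=3
  step 32: m=13, q=37, a=1
  step 33: m=24, q=1, a=48
a_33 = 2*a_0 = 48, so the period closes here.
sqrt(613) = [24; 1, 3, 6, 1, 4, 1, 1, 1, 3, 2, 11, 1, 15, 1, 1, 2, 2, 1, 1, 15, 1, 11, 2, 3, 1, 1, 1, 4, 1, 6, 3, 1, 48]
Period length = 33

33


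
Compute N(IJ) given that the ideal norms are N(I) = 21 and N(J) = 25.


N(IJ) = N(I) * N(J)
= 21 * 25
= 525

525


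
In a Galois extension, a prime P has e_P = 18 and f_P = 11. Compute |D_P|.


|D_P| = e * f
= 18 * 11
= 198

198


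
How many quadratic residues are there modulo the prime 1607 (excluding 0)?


For prime p, the number of non-zero quadratic residues is (p-1)/2.
= (1607-1)/2
= 803

803


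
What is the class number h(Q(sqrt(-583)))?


K = Q(sqrt(-583)). d mod 4 = 1, so D = disc(K) = d = -583
h(K) equals the number of primitive reduced positive-definite forms (a, b, c) = a*x^2 + b*x*y + c*y^2 with b^2 - 4ac = D,
where reduced means |b| <= a <= c, with b >= 0 whenever |b| = a or a = c, and primitive means gcd(a, b, c) = 1.
Reduced forces 3a^2 <= |D| = 583, so 1 <= a <= 13; b must have the parity of D, and c = (b^2 - D)/(4a) must be an integer >= a.
Enumerate a = 1..13, b in [-a, a]:
  a=1: (1, 1, 146)  [1]
  a=2: (2, -1, 73), (2, 1, 73)  [2]
  a=3: none
  a=4: (4, -3, 37), (4, 3, 37)  [2]
  a=5..7: none
  a=8: (8, -5, 19), (8, 5, 19)  [2]
  a=9..10: none
  a=11: (11, 11, 16)  [1]
  a=12..13: none
Total reduced forms: 1 + 2 + 2 + 2 + 1 = 8
h = 8

8


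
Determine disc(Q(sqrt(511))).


For K = Q(sqrt(d)) with d squarefree: disc(K) = d if d = 1 mod 4, and disc(K) = 4d if d = 2 or 3 mod 4.
Here d = 511, and d mod 4 = 3.
d = 3 mod 4, not 1 (O_K = Z[sqrt(d)]), so disc(K) = 4d = 4 * (511) = 2044

2044


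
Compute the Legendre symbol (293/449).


p = 449 is prime, so compute (293/449) with the reciprocity algorithm (Jacobi-symbol steps: pull out 2s via (2/n), flip via reciprocity, reduce):
  reciprocity: (293/449) -> +(449/293)
  reduce: (156/293)
  pull out 2: (2/293) = -1  (since 293 mod 8 = 5)
  pull out 2: (2/293) = -1  (since 293 mod 8 = 5)
  reciprocity: (39/293) -> +(293/39)
  reduce: (20/39)
  pull out 2: (2/39) = +1  (since 39 mod 8 = 7)
  pull out 2: (2/39) = +1  (since 39 mod 8 = 7)
  reciprocity: (5/39) -> +(39/5)
  reduce: (4/5)
  pull out 2: (2/5) = -1  (since 5 mod 8 = 5)
  pull out 2: (2/5) = -1  (since 5 mod 8 = 5)
  (1/5) = 1
Product of signs = 1
(293/449) = 1

1


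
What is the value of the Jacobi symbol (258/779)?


Compute (258/779) via quadratic reciprocity:
  pull out 2: (2/779) = -1  (since 779 mod 8 = 3)
  reciprocity: (129/779) -> +(779/129)
  reduce: (5/129)
  reciprocity: (5/129) -> +(129/5)
  reduce: (4/5)
  pull out 2: (2/5) = -1  (since 5 mod 8 = 5)
  pull out 2: (2/5) = -1  (since 5 mod 8 = 5)
  (1/5) = 1
Product of signs = -1

-1


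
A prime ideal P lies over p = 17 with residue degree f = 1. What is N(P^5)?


N(P^a) = p^(a*f)
= 17^(5*1)
= 17^5
= 1419857

1419857


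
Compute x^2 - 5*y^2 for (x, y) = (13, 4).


x^2 - d*y^2
= 13^2 - 5*4^2
= 169 - 80
= 89

89


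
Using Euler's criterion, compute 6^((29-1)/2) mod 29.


p = 29 is prime and the exponent is (p-1)/2 = 14, so by Euler's criterion 6^14 = (6/29) = +1 or -1 mod 29.
Compute by square-and-multiply:
  14 = 8 + 4 + 2 (binary 1110)
  Repeated squaring mod 29: 6^1 = 6, 6^2 = 7, 6^4 = 20, 6^8 = 23
  6^14 = 6^8 * 6^4 * 6^2 = 23 * 20 * 7 mod 29
    23 * 20 = 460 = 25 mod 29
    25 * 7 = 175 = 1 mod 29
  6^14 = 1 mod 29
Result 1: 6 is a quadratic residue mod 29.
6^14 mod 29 = 1

1


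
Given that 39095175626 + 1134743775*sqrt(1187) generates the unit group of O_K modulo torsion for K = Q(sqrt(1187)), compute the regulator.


epsilon = 39095175626 + 1134743775*sqrt(1187)
= 7.8190e+10
R = ln(7.8190e+10)
= 25.0824

25.0824


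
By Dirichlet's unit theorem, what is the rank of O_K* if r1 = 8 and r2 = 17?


By Dirichlet's unit theorem:
rank = r1 + r2 - 1
= 8 + 17 - 1
= 24

24


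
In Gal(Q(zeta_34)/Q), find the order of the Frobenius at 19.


The Frobenius at p in Gal(Q(zeta_n)/Q) = (Z/nZ)* is the class of p, so its order is ord_34(19), the smallest k >= 1 with 19^k = 1 mod 34.
n = 34 = 2 * 17, phi(34) = 16; the order divides phi(n).
Divisors of 16: 1, 2, 4, 8, 16
Repeated squaring mod 34: 19^1 = 19, 19^2 = 21, 19^4 = 33, 19^8 = 1, 19^16 = 1
Test divisors in increasing order:
  k=1: 19^1 = 19 mod 34
  k=2: 19^2 = 21 mod 34
  k=4: 19^4 = 33 mod 34
  k=8: 19^8 = 1 mod 34  <- first divisor giving 1
Order = 8

8


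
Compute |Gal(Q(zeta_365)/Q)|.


|Gal(Q(zeta_365)/Q)| = phi(365)
= 288

288


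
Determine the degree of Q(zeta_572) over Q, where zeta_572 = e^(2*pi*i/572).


The degree equals Euler's totient phi(572).
572 = 2^2 * 11 * 13
phi(572) = 240

240


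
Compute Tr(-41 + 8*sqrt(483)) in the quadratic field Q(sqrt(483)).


Tr(a + b*sqrt(d)) = (a + b*sqrt(d)) + (a - b*sqrt(d)) = 2a
= 2 * (-41)
= -82

-82


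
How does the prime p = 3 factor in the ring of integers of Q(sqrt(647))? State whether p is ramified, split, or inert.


K = Q(sqrt(647)). Since d mod 4 = 3, disc(K) = 2588.
Check p | disc: 2588 mod 3 = 2.
p does not divide disc. Compute Legendre symbol (d/p):
2^((3-1)/2) mod 3 = -1
(d/p) = -1, so p is inert: (p) stays prime with e=1, f=2, g=1.
Therefore p is inert.

inert


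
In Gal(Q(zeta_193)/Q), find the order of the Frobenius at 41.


The Frobenius at p in Gal(Q(zeta_n)/Q) = (Z/nZ)* is the class of p, so its order is ord_193(41), the smallest k >= 1 with 41^k = 1 mod 193.
n = 193 = 193, phi(193) = 192; the order divides phi(n).
Divisors of 192: 1, 2, 3, 4, 6, 8, 12, 16, 24, 32, 48, 64, 96, 192
Repeated squaring mod 193: 41^1 = 41, 41^2 = 137, 41^4 = 48, 41^8 = 181, 41^16 = 144, 41^32 = 85, 41^64 = 84, 41^128 = 108
Test divisors in increasing order:
  k=1: 41^1 = 41 mod 193
  k=2: 41^2 = 137 mod 193
  k=3: 41^3 = 137 * 41 = 20 mod 193
  k=4: 41^4 = 48 mod 193
  k=6: 41^6 = 48 * 137 = 14 mod 193
  k=8: 41^8 = 181 mod 193
  k=12: 41^12 = 181 * 48 = 3 mod 193
  k=16: 41^16 = 144 mod 193
  k=24: 41^24 = 144 * 181 = 9 mod 193
  k=32: 41^32 = 85 mod 193
  k=48: 41^48 = 85 * 144 = 81 mod 193
  k=64: 41^64 = 84 mod 193
  k=96: 41^96 = 84 * 85 = 192 mod 193
  k=192: 41^192 = 108 * 84 = 1 mod 193  <- first divisor giving 1
Order = 192

192


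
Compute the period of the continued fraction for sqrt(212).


Run the CF algorithm for sqrt(212).
a_0 = floor(sqrt(212)) = 14; set m_0=0, q_0=1.
Recurrence: m' = q*a - m,  q' = (d - m'^2)/q,  a' = floor((a_0 + m')/q').
  step 1: m=14, q=16, a=1
  step 2: m=2, q=13, a=1
  step 3: m=11, q=7, a=3
  step 4: m=10, q=16, a=1
  step 5: m=6, q=11, a=1
  step 6: m=5, q=17, a=1
  step 7: m=12, q=4, a=6
  step 8: m=12, q=17, a=1
  step 9: m=5, q=11, a=1
  step 10: m=6, q=16, a=1
  step 11: m=10, q=7, a=3
  step 12: m=11, q=13, a=1
  step 13: m=2, q=16, a=1
  step 14: m=14, q=1, a=28
a_14 = 2*a_0 = 28, so the period closes here.
sqrt(212) = [14; 1, 1, 3, 1, 1, 1, 6, 1, 1, 1, 3, 1, 1, 28]
Period length = 14

14
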